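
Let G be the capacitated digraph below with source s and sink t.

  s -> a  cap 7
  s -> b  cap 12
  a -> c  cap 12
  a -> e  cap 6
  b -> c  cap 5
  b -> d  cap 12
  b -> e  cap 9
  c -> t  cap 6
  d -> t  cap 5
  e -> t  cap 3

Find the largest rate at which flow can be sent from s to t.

Augment s→a→c→t: bottleneck 6, flow now 6.
Augment s→a→e→t: bottleneck 1, flow now 7.
Augment s→b→d→t: bottleneck 5, flow now 12.
Augment s→b→e→t: bottleneck 2, flow now 14.
No augmenting path remains; maximum flow = 14.
In the residual graph, reachable from s: {s, a, b, c, d, e}.
Min-cut edges: c→t (6), d→t (5), e→t (3); capacity 6 + 5 + 3 = 14.
This cut is saturated, so no flow can exceed 14.

14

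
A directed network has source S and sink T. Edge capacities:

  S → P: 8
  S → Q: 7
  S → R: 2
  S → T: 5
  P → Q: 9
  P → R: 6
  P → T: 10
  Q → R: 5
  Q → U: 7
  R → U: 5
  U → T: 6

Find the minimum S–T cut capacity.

Augment S→T: bottleneck 5, flow now 5.
Augment S→P→T: bottleneck 8, flow now 13.
Augment S→Q→U→T: bottleneck 6, flow now 19.
No augmenting path remains; maximum flow = 19.
By max-flow min-cut, the minimum cut capacity equals the max flow.
In the residual graph, reachable from S: {S, Q, R, U}.
Min-cut edges: S→P (8), S→T (5), U→T (6); capacity 8 + 5 + 6 = 19.

19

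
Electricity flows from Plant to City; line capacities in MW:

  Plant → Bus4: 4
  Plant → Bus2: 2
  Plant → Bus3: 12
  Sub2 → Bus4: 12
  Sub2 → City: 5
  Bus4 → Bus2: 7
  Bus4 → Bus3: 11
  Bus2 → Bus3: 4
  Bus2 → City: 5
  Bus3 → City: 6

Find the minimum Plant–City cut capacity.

11

Augment Plant→Bus2→City: bottleneck 2, flow now 2.
Augment Plant→Bus3→City: bottleneck 6, flow now 8.
Augment Plant→Bus4→Bus2→City: bottleneck 3, flow now 11.
No augmenting path remains; maximum flow = 11.
By max-flow min-cut, the minimum cut capacity equals the max flow.
In the residual graph, reachable from Plant: {Plant, Bus4, Bus2, Bus3}.
Min-cut edges: Bus2→City (5), Bus3→City (6); capacity 5 + 6 = 11.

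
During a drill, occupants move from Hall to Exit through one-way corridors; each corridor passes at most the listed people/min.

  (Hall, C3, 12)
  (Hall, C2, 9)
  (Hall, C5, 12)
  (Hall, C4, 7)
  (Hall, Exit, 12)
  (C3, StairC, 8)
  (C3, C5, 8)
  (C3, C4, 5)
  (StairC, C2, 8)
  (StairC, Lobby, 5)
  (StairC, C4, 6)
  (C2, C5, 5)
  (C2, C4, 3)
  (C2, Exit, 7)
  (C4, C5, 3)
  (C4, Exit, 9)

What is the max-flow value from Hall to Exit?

Augment Hall→Exit: bottleneck 12, flow now 12.
Augment Hall→C2→Exit: bottleneck 7, flow now 19.
Augment Hall→C4→Exit: bottleneck 7, flow now 26.
Augment Hall→C3→C4→Exit: bottleneck 2, flow now 28.
No augmenting path remains; maximum flow = 28.
In the residual graph, reachable from Hall: {Hall, C3, StairC, C2, Lobby, C5, C4}.
Min-cut edges: Hall→Exit (12), C2→Exit (7), C4→Exit (9); capacity 12 + 7 + 9 = 28.
This cut is saturated, so no flow can exceed 28.

28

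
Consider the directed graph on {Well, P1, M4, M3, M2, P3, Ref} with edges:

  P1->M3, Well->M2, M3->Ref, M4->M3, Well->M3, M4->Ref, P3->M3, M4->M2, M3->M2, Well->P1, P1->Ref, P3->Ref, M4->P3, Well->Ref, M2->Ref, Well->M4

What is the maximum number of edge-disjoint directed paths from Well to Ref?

Assign every edge capacity 1; by Menger, the answer equals the max flow.
Path Well→Ref (+1); total 1.
Path Well→P1→Ref (+1); total 2.
Path Well→M4→Ref (+1); total 3.
Path Well→M3→Ref (+1); total 4.
Path Well→M2→Ref (+1); total 5.
No residual Well→Ref path; max flow = 5.
Certifying cut of size 5: {Well→M2, Well→M3, Well→M4, Well→P1, Well→Ref}.

5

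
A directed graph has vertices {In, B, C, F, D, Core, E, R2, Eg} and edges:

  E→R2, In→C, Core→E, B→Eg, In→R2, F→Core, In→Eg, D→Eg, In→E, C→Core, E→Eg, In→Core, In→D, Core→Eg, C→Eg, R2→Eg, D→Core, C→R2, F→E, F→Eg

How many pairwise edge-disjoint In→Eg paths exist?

Assign every edge capacity 1; by Menger, the answer equals the max flow.
Path In→Eg (+1); total 1.
Path In→C→Eg (+1); total 2.
Path In→D→Eg (+1); total 3.
Path In→Core→Eg (+1); total 4.
Path In→E→Eg (+1); total 5.
Path In→R2→Eg (+1); total 6.
No residual In→Eg path; max flow = 6.
Certifying cut of size 6: {In→C, In→Core, In→D, In→E, In→Eg, In→R2}.

6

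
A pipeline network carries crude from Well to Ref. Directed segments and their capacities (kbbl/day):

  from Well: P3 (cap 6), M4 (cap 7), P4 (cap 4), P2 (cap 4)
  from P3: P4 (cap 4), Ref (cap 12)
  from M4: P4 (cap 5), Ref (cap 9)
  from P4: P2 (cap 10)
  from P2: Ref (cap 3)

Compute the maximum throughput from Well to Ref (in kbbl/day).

Augment Well→P3→Ref: bottleneck 6, flow now 6.
Augment Well→M4→Ref: bottleneck 7, flow now 13.
Augment Well→P2→Ref: bottleneck 3, flow now 16.
No augmenting path remains; maximum flow = 16.
In the residual graph, reachable from Well: {Well, P4, P2}.
Min-cut edges: Well→P3 (6), Well→M4 (7), P2→Ref (3); capacity 6 + 7 + 3 = 16.
This cut is saturated, so no flow can exceed 16.

16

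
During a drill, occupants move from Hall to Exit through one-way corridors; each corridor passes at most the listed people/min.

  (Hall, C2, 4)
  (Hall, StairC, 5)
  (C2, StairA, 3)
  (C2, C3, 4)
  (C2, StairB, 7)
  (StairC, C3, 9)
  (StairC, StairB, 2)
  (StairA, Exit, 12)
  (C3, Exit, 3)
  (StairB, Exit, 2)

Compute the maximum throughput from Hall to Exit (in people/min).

Augment Hall→C2→StairA→Exit: bottleneck 3, flow now 3.
Augment Hall→C2→C3→Exit: bottleneck 1, flow now 4.
Augment Hall→StairC→C3→Exit: bottleneck 2, flow now 6.
Augment Hall→StairC→StairB→Exit: bottleneck 2, flow now 8.
No augmenting path remains; maximum flow = 8.
In the residual graph, reachable from Hall: {Hall, C2, StairC, C3, StairB}.
Min-cut edges: C2→StairA (3), C3→Exit (3), StairB→Exit (2); capacity 3 + 3 + 2 = 8.
This cut is saturated, so no flow can exceed 8.

8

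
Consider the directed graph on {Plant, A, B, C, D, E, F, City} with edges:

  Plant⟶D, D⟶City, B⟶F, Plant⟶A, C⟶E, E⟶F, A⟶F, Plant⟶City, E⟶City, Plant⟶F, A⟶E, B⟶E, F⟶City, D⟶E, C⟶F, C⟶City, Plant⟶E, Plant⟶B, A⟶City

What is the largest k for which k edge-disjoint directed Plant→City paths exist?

5

Assign every edge capacity 1; by Menger, the answer equals the max flow.
Path Plant→City (+1); total 1.
Path Plant→A→City (+1); total 2.
Path Plant→D→City (+1); total 3.
Path Plant→E→City (+1); total 4.
Path Plant→F→City (+1); total 5.
No residual Plant→City path; max flow = 5.
Certifying cut of size 5: {E→City, F→City, Plant→A, Plant→City, Plant→D}.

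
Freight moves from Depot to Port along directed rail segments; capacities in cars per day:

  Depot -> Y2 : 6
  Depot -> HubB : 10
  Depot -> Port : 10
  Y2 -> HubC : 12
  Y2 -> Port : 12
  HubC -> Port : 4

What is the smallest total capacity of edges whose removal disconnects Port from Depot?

Augment Depot→Port: bottleneck 10, flow now 10.
Augment Depot→Y2→Port: bottleneck 6, flow now 16.
No augmenting path remains; maximum flow = 16.
By max-flow min-cut, the minimum cut capacity equals the max flow.
In the residual graph, reachable from Depot: {Depot, HubB}.
Min-cut edges: Depot→Y2 (6), Depot→Port (10); capacity 6 + 10 = 16.

16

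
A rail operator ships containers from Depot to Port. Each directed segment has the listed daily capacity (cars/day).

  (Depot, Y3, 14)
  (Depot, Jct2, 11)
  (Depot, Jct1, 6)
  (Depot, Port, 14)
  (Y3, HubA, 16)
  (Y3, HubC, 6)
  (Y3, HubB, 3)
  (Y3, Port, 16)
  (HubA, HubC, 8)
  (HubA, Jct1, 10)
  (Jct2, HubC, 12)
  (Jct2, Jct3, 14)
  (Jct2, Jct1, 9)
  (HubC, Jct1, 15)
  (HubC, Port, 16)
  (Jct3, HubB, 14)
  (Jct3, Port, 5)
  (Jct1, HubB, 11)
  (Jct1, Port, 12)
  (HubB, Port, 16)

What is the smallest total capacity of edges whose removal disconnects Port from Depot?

Augment Depot→Port: bottleneck 14, flow now 14.
Augment Depot→Y3→Port: bottleneck 14, flow now 28.
Augment Depot→Jct1→Port: bottleneck 6, flow now 34.
Augment Depot→Jct2→HubC→Port: bottleneck 11, flow now 45.
No augmenting path remains; maximum flow = 45.
By max-flow min-cut, the minimum cut capacity equals the max flow.
In the residual graph, reachable from Depot: {Depot}.
Min-cut edges: Depot→Y3 (14), Depot→Jct2 (11), Depot→Jct1 (6), Depot→Port (14); capacity 14 + 11 + 6 + 14 = 45.

45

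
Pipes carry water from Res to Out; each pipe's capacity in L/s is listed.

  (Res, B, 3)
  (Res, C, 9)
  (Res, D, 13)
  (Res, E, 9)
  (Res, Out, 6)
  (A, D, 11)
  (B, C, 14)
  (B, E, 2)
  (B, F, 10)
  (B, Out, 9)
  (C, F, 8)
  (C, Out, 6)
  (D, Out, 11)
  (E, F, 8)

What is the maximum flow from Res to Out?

26

Augment Res→Out: bottleneck 6, flow now 6.
Augment Res→B→Out: bottleneck 3, flow now 9.
Augment Res→C→Out: bottleneck 6, flow now 15.
Augment Res→D→Out: bottleneck 11, flow now 26.
No augmenting path remains; maximum flow = 26.
In the residual graph, reachable from Res: {Res, C, D, E, F}.
Min-cut edges: Res→B (3), Res→Out (6), C→Out (6), D→Out (11); capacity 3 + 6 + 6 + 11 = 26.
This cut is saturated, so no flow can exceed 26.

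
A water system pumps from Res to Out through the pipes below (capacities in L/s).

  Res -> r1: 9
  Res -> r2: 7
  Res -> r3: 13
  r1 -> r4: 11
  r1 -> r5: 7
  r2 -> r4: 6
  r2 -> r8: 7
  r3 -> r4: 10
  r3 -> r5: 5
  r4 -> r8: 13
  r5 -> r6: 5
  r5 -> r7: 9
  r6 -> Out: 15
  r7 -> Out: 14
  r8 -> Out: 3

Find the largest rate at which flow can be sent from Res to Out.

Augment Res→r2→r8→Out: bottleneck 3, flow now 3.
Augment Res→r1→r5→r6→Out: bottleneck 5, flow now 8.
Augment Res→r1→r5→r7→Out: bottleneck 2, flow now 10.
Augment Res→r3→r5→r7→Out: bottleneck 5, flow now 15.
No augmenting path remains; maximum flow = 15.
In the residual graph, reachable from Res: {Res, r1, r2, r3, r4, r8}.
Min-cut edges: r1→r5 (7), r3→r5 (5), r8→Out (3); capacity 7 + 5 + 3 = 15.
This cut is saturated, so no flow can exceed 15.

15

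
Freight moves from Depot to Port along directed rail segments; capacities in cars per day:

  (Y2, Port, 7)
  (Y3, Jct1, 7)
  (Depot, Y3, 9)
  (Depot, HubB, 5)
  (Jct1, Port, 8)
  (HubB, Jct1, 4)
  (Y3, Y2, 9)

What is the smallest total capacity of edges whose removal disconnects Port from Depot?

Augment Depot→Y3→Y2→Port: bottleneck 7, flow now 7.
Augment Depot→Y3→Jct1→Port: bottleneck 2, flow now 9.
Augment Depot→HubB→Jct1→Port: bottleneck 4, flow now 13.
No augmenting path remains; maximum flow = 13.
By max-flow min-cut, the minimum cut capacity equals the max flow.
In the residual graph, reachable from Depot: {Depot, HubB}.
Min-cut edges: Depot→Y3 (9), HubB→Jct1 (4); capacity 9 + 4 = 13.

13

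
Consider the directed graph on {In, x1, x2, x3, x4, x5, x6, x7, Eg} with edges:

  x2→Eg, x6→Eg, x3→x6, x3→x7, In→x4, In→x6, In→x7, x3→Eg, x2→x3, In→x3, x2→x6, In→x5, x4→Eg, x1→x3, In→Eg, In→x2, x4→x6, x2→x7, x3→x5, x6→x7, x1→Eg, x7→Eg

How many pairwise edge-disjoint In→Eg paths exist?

Assign every edge capacity 1; by Menger, the answer equals the max flow.
Path In→Eg (+1); total 1.
Path In→x2→Eg (+1); total 2.
Path In→x3→Eg (+1); total 3.
Path In→x4→Eg (+1); total 4.
Path In→x6→Eg (+1); total 5.
Path In→x7→Eg (+1); total 6.
No residual In→Eg path; max flow = 6.
Certifying cut of size 6: {In→Eg, In→x2, In→x3, In→x4, In→x6, In→x7}.

6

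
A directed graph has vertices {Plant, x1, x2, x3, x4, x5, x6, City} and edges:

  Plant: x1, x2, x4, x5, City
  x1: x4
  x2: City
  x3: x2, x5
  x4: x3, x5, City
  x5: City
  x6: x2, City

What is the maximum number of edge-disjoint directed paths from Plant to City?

Assign every edge capacity 1; by Menger, the answer equals the max flow.
Path Plant→City (+1); total 1.
Path Plant→x2→City (+1); total 2.
Path Plant→x4→City (+1); total 3.
Path Plant→x5→City (+1); total 4.
No residual Plant→City path; max flow = 4.
Certifying cut of size 4: {Plant→City, x2→City, x4→City, x5→City}.

4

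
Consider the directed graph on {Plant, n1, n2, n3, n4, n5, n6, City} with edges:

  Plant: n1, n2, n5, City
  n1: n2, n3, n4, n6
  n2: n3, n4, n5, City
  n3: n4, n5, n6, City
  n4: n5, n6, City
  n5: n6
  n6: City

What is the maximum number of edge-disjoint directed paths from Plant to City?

Assign every edge capacity 1; by Menger, the answer equals the max flow.
Path Plant→City (+1); total 1.
Path Plant→n2→City (+1); total 2.
Path Plant→n1→n3→City (+1); total 3.
Path Plant→n5→n6→City (+1); total 4.
No residual Plant→City path; max flow = 4.
Certifying cut of size 4: {Plant→City, Plant→n1, Plant→n2, Plant→n5}.

4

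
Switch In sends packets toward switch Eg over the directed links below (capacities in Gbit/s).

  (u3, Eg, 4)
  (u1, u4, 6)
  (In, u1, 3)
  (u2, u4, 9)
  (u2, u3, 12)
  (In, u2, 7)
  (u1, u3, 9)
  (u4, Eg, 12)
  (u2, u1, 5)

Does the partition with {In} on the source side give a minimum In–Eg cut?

Yes — it is a minimum cut (capacity 10).

Given cut capacity: 3 + 7 = 10.
Augment In→u1→u3→Eg: bottleneck 3, flow now 3.
Augment In→u2→u3→Eg: bottleneck 1, flow now 4.
Augment In→u2→u4→Eg: bottleneck 6, flow now 10.
No augmenting path remains; maximum flow = 10.
Cut capacity 10 equals the max flow, so it is a minimum cut.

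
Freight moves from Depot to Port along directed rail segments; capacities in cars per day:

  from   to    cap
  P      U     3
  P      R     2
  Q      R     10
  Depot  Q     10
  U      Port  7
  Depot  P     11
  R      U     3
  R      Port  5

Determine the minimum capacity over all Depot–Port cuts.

11

Augment Depot→P→R→Port: bottleneck 2, flow now 2.
Augment Depot→P→U→Port: bottleneck 3, flow now 5.
Augment Depot→Q→R→Port: bottleneck 3, flow now 8.
Augment Depot→Q→R→U→Port: bottleneck 3, flow now 11.
No augmenting path remains; maximum flow = 11.
By max-flow min-cut, the minimum cut capacity equals the max flow.
In the residual graph, reachable from Depot: {Depot, P, Q, R}.
Min-cut edges: P→U (3), R→U (3), R→Port (5); capacity 3 + 3 + 5 = 11.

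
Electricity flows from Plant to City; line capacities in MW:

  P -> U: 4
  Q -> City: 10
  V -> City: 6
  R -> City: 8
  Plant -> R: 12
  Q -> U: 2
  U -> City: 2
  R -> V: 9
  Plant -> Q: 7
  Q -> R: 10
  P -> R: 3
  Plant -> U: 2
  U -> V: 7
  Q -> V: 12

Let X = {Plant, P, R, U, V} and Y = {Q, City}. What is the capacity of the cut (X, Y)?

23

Edges leaving {Plant, P, R, U, V}: Plant→Q (7), R→City (8), U→City (2), V→City (6).
Cut capacity = 7 + 8 + 2 + 6 = 23.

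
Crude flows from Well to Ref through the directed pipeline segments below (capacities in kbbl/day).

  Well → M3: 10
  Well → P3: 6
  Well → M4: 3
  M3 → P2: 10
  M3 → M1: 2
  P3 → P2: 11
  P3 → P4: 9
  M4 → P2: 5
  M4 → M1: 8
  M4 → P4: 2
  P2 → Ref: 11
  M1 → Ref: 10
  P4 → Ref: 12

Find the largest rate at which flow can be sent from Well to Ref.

Augment Well→M3→P2→Ref: bottleneck 10, flow now 10.
Augment Well→P3→P2→Ref: bottleneck 1, flow now 11.
Augment Well→P3→P4→Ref: bottleneck 5, flow now 16.
Augment Well→M4→M1→Ref: bottleneck 3, flow now 19.
No augmenting path remains; maximum flow = 19.
In the residual graph, reachable from Well: {Well}.
Min-cut edges: Well→M3 (10), Well→P3 (6), Well→M4 (3); capacity 10 + 6 + 3 = 19.
This cut is saturated, so no flow can exceed 19.

19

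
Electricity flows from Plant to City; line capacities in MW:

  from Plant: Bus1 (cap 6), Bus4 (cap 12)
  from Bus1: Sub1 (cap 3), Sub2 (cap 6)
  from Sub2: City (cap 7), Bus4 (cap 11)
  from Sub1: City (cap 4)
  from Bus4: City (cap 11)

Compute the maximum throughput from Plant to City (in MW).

17

Augment Plant→Bus4→City: bottleneck 11, flow now 11.
Augment Plant→Bus1→Sub2→City: bottleneck 6, flow now 17.
No augmenting path remains; maximum flow = 17.
In the residual graph, reachable from Plant: {Plant, Bus4}.
Min-cut edges: Plant→Bus1 (6), Bus4→City (11); capacity 6 + 11 = 17.
This cut is saturated, so no flow can exceed 17.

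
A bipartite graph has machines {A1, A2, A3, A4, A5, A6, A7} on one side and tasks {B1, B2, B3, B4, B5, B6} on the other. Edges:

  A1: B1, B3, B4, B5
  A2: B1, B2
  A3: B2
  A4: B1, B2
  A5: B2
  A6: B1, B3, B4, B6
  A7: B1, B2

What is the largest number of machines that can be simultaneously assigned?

4

Unit-capacity flow: source→left, listed edges, right→sink; max matching = max flow.
Augmenting path A1→B1 (+1); matched 1.
Augmenting path A2→B2 (+1); matched 2.
Augmenting path A6→B3 (+1); matched 3.
Augmenting path A4→B1→A1→B4 (+1); matched 4.
No augmenting path remains; maximum matching = 4.
König certificate: {A1, A6, B1, B2} is a vertex cover of size 4 (every listed pair touches it), so no matching can be larger.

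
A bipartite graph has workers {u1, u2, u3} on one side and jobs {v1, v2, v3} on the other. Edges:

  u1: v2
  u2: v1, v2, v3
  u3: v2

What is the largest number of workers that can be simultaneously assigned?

Unit-capacity flow: source→left, listed edges, right→sink; max matching = max flow.
Augmenting path u1→v2 (+1); matched 1.
Augmenting path u2→v1 (+1); matched 2.
No augmenting path remains; maximum matching = 2.
König certificate: {u2, v2} is a vertex cover of size 2 (every listed pair touches it), so no matching can be larger.

2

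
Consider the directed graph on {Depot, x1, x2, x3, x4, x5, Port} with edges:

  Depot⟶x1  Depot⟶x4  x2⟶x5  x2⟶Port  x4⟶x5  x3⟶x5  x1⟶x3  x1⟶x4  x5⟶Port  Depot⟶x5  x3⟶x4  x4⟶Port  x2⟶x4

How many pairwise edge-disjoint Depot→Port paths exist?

2

Assign every edge capacity 1; by Menger, the answer equals the max flow.
Path Depot→x4→Port (+1); total 1.
Path Depot→x5→Port (+1); total 2.
No residual Depot→Port path; max flow = 2.
Certifying cut of size 2: {x4→Port, x5→Port}.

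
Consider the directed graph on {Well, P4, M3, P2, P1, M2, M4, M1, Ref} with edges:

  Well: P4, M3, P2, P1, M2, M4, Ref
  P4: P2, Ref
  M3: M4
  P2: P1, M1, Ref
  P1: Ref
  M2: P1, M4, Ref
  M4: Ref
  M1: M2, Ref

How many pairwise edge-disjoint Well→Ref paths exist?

Assign every edge capacity 1; by Menger, the answer equals the max flow.
Path Well→Ref (+1); total 1.
Path Well→P4→Ref (+1); total 2.
Path Well→P2→Ref (+1); total 3.
Path Well→P1→Ref (+1); total 4.
Path Well→M2→Ref (+1); total 5.
Path Well→M4→Ref (+1); total 6.
No residual Well→Ref path; max flow = 6.
Certifying cut of size 6: {M4→Ref, Well→M2, Well→P1, Well→P2, Well→P4, Well→Ref}.

6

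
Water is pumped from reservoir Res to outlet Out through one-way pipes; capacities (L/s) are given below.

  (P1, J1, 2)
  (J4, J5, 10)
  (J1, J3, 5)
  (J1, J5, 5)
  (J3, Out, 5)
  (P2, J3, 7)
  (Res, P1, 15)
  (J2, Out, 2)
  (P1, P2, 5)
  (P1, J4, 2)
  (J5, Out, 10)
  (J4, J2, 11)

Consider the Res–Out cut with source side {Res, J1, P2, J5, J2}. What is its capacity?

Edges leaving {Res, J1, P2, J5, J2}: Res→P1 (15), J1→J3 (5), P2→J3 (7), J5→Out (10), J2→Out (2).
Cut capacity = 15 + 5 + 7 + 10 + 2 = 39.

39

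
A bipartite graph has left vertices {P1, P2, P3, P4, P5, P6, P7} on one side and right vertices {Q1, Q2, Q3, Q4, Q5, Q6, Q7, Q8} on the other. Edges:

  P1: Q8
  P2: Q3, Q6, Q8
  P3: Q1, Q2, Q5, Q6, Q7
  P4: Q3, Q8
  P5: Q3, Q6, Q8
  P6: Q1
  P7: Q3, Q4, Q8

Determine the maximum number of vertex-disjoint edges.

6

Unit-capacity flow: source→left, listed edges, right→sink; max matching = max flow.
Augmenting path P1→Q8 (+1); matched 1.
Augmenting path P2→Q3 (+1); matched 2.
Augmenting path P3→Q1 (+1); matched 3.
Augmenting path P5→Q6 (+1); matched 4.
Augmenting path P7→Q4 (+1); matched 5.
Augmenting path P6→Q1→P3→Q2 (+1); matched 6.
No augmenting path remains; maximum matching = 6.
König certificate: {P3, P6, P7, Q3, Q6, Q8} is a vertex cover of size 6 (every listed pair touches it), so no matching can be larger.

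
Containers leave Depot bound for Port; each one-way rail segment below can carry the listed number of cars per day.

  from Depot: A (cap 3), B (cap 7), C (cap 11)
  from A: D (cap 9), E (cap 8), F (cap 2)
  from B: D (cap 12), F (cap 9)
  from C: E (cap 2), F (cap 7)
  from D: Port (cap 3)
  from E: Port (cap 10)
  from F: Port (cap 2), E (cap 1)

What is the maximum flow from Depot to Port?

11

Augment Depot→A→D→Port: bottleneck 3, flow now 3.
Augment Depot→B→F→Port: bottleneck 2, flow now 5.
Augment Depot→C→E→Port: bottleneck 2, flow now 7.
Augment Depot→B→F→E→Port: bottleneck 1, flow now 8.
Augment Depot→B→D→A→E→Port: bottleneck 3, flow now 11. (uses reverse residual edge)
No augmenting path remains; maximum flow = 11.
In the residual graph, reachable from Depot: {Depot, B, C, D, F}.
Min-cut edges: Depot→A (3), C→E (2), D→Port (3), F→E (1), F→Port (2); capacity 3 + 2 + 3 + 1 + 2 = 11.
This cut is saturated, so no flow can exceed 11.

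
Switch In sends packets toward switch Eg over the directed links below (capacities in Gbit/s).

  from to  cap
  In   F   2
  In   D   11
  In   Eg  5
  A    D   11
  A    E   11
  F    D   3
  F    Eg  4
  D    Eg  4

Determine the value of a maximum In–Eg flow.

Augment In→Eg: bottleneck 5, flow now 5.
Augment In→F→Eg: bottleneck 2, flow now 7.
Augment In→D→Eg: bottleneck 4, flow now 11.
No augmenting path remains; maximum flow = 11.
In the residual graph, reachable from In: {In, D}.
Min-cut edges: In→F (2), In→Eg (5), D→Eg (4); capacity 2 + 5 + 4 = 11.
This cut is saturated, so no flow can exceed 11.

11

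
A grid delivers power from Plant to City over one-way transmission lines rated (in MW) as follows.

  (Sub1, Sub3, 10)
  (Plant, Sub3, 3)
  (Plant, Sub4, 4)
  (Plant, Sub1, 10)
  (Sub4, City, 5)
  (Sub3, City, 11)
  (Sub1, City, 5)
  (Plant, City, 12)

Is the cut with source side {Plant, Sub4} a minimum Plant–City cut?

Given cut capacity: 10 + 3 + 12 + 5 = 30.
Augment Plant→City: bottleneck 12, flow now 12.
Augment Plant→Sub4→City: bottleneck 4, flow now 16.
Augment Plant→Sub1→City: bottleneck 5, flow now 21.
Augment Plant→Sub3→City: bottleneck 3, flow now 24.
Augment Plant→Sub1→Sub3→City: bottleneck 5, flow now 29.
No augmenting path remains; maximum flow = 29.
In the residual graph, reachable from Plant: {Plant}.
Min-cut edges: Plant→Sub4 (4), Plant→Sub1 (10), Plant→Sub3 (3), Plant→City (12); capacity 4 + 10 + 3 + 12 = 29.
Cut capacity 30 exceeds the max flow 29, so it is not minimum.

No — its capacity is 30, but the minimum cut has capacity 29.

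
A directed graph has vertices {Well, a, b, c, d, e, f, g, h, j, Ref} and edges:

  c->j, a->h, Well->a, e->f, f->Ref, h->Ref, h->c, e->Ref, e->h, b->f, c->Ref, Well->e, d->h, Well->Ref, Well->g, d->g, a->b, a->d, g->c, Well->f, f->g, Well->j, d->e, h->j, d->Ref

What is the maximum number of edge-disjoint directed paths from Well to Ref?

5

Assign every edge capacity 1; by Menger, the answer equals the max flow.
Path Well→Ref (+1); total 1.
Path Well→e→Ref (+1); total 2.
Path Well→f→Ref (+1); total 3.
Path Well→a→d→Ref (+1); total 4.
Path Well→g→c→Ref (+1); total 5.
No residual Well→Ref path; max flow = 5.
Certifying cut of size 5: {Well→Ref, Well→a, Well→e, Well→f, Well→g}.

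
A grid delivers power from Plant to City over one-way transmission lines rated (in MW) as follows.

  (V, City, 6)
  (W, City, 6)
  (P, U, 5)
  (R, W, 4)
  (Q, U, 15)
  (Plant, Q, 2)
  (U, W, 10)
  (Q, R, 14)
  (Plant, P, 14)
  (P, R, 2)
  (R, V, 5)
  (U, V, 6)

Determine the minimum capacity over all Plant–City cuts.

Augment Plant→P→R→V→City: bottleneck 2, flow now 2.
Augment Plant→P→U→V→City: bottleneck 4, flow now 6.
Augment Plant→P→U→W→City: bottleneck 1, flow now 7.
Augment Plant→Q→R→W→City: bottleneck 2, flow now 9.
No augmenting path remains; maximum flow = 9.
By max-flow min-cut, the minimum cut capacity equals the max flow.
In the residual graph, reachable from Plant: {Plant, P}.
Min-cut edges: Plant→Q (2), P→R (2), P→U (5); capacity 2 + 2 + 5 = 9.

9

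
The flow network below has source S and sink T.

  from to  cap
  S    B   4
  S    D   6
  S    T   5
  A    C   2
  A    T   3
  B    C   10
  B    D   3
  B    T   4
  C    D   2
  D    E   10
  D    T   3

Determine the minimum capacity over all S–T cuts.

Augment S→T: bottleneck 5, flow now 5.
Augment S→B→T: bottleneck 4, flow now 9.
Augment S→D→T: bottleneck 3, flow now 12.
No augmenting path remains; maximum flow = 12.
By max-flow min-cut, the minimum cut capacity equals the max flow.
In the residual graph, reachable from S: {S, D, E}.
Min-cut edges: S→B (4), S→T (5), D→T (3); capacity 4 + 5 + 3 = 12.

12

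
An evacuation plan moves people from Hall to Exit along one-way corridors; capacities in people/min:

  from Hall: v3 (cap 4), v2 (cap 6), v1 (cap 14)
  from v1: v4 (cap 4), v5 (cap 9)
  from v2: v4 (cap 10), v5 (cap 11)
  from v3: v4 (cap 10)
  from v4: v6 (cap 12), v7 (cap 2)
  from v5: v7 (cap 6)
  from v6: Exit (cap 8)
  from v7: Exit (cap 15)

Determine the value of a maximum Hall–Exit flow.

Augment Hall→v1→v4→v6→Exit: bottleneck 4, flow now 4.
Augment Hall→v1→v5→v7→Exit: bottleneck 6, flow now 10.
Augment Hall→v2→v4→v6→Exit: bottleneck 4, flow now 14.
Augment Hall→v2→v4→v7→Exit: bottleneck 2, flow now 16.
No augmenting path remains; maximum flow = 16.
In the residual graph, reachable from Hall: {Hall, v1, v2, v3, v4, v5, v6}.
Min-cut edges: v4→v7 (2), v5→v7 (6), v6→Exit (8); capacity 2 + 6 + 8 = 16.
This cut is saturated, so no flow can exceed 16.

16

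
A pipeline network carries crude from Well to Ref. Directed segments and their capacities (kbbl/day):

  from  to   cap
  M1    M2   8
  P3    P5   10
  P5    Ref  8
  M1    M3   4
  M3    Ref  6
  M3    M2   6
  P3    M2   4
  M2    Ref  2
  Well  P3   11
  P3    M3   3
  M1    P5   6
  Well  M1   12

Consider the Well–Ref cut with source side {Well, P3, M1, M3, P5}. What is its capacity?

Edges leaving {Well, P3, M1, M3, P5}: P3→M2 (4), M1→M2 (8), M3→M2 (6), M3→Ref (6), P5→Ref (8).
Cut capacity = 4 + 8 + 6 + 6 + 8 = 32.

32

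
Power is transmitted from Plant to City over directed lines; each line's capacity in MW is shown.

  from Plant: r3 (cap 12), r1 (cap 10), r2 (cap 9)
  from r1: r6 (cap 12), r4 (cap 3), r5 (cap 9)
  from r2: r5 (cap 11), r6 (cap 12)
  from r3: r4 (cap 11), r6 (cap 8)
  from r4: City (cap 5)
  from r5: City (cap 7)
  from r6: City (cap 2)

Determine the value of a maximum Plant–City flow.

Augment Plant→r1→r4→City: bottleneck 3, flow now 3.
Augment Plant→r1→r5→City: bottleneck 7, flow now 10.
Augment Plant→r2→r6→City: bottleneck 2, flow now 12.
Augment Plant→r3→r4→City: bottleneck 2, flow now 14.
No augmenting path remains; maximum flow = 14.
In the residual graph, reachable from Plant: {Plant, r1, r2, r3, r4, r5, r6}.
Min-cut edges: r4→City (5), r5→City (7), r6→City (2); capacity 5 + 7 + 2 = 14.
This cut is saturated, so no flow can exceed 14.

14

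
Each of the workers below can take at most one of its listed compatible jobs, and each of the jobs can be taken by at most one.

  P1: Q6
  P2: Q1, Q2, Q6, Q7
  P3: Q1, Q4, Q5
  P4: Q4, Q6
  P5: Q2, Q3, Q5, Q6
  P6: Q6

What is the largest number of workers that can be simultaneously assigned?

5

Unit-capacity flow: source→left, listed edges, right→sink; max matching = max flow.
Augmenting path P1→Q6 (+1); matched 1.
Augmenting path P2→Q1 (+1); matched 2.
Augmenting path P3→Q4 (+1); matched 3.
Augmenting path P5→Q2 (+1); matched 4.
Augmenting path P4→Q4→P3→Q5 (+1); matched 5.
No augmenting path remains; maximum matching = 5.
König certificate: {P2, P3, P4, P5, Q6} is a vertex cover of size 5 (every listed pair touches it), so no matching can be larger.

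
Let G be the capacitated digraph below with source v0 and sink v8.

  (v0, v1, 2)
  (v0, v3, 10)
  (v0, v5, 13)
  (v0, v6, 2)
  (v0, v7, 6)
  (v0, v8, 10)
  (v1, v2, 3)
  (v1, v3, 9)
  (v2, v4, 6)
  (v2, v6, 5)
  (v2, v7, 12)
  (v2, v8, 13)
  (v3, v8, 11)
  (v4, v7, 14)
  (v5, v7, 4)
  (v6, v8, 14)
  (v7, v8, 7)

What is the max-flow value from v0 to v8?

Augment v0→v8: bottleneck 10, flow now 10.
Augment v0→v3→v8: bottleneck 10, flow now 20.
Augment v0→v6→v8: bottleneck 2, flow now 22.
Augment v0→v7→v8: bottleneck 6, flow now 28.
Augment v0→v1→v2→v8: bottleneck 2, flow now 30.
Augment v0→v5→v7→v8: bottleneck 1, flow now 31.
No augmenting path remains; maximum flow = 31.
In the residual graph, reachable from v0: {v0, v5, v7}.
Min-cut edges: v0→v1 (2), v0→v3 (10), v0→v6 (2), v0→v8 (10), v7→v8 (7); capacity 2 + 10 + 2 + 10 + 7 = 31.
This cut is saturated, so no flow can exceed 31.

31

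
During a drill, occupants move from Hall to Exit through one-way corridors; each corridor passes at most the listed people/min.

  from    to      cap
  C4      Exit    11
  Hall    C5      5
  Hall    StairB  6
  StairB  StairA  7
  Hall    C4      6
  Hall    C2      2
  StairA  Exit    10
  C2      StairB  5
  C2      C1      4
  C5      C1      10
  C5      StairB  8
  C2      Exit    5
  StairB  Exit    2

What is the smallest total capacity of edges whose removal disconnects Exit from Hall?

17

Augment Hall→C2→Exit: bottleneck 2, flow now 2.
Augment Hall→StairB→Exit: bottleneck 2, flow now 4.
Augment Hall→C4→Exit: bottleneck 6, flow now 10.
Augment Hall→StairB→StairA→Exit: bottleneck 4, flow now 14.
Augment Hall→C5→StairB→StairA→Exit: bottleneck 3, flow now 17.
No augmenting path remains; maximum flow = 17.
By max-flow min-cut, the minimum cut capacity equals the max flow.
In the residual graph, reachable from Hall: {Hall, C5, StairB, C1}.
Min-cut edges: Hall→C2 (2), Hall→C4 (6), StairB→StairA (7), StairB→Exit (2); capacity 2 + 6 + 7 + 2 = 17.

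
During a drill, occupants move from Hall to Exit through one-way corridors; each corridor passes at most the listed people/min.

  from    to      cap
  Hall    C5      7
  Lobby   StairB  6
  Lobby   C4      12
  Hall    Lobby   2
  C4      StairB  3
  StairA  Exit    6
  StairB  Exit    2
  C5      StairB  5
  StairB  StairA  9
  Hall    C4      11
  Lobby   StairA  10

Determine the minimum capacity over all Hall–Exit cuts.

Augment Hall→C4→StairB→Exit: bottleneck 2, flow now 2.
Augment Hall→Lobby→StairA→Exit: bottleneck 2, flow now 4.
Augment Hall→C4→StairB→StairA→Exit: bottleneck 1, flow now 5.
Augment Hall→C5→StairB→StairA→Exit: bottleneck 3, flow now 8.
No augmenting path remains; maximum flow = 8.
By max-flow min-cut, the minimum cut capacity equals the max flow.
In the residual graph, reachable from Hall: {Hall, C4, C5, Lobby, StairB, StairA}.
Min-cut edges: StairB→Exit (2), StairA→Exit (6); capacity 2 + 6 = 8.

8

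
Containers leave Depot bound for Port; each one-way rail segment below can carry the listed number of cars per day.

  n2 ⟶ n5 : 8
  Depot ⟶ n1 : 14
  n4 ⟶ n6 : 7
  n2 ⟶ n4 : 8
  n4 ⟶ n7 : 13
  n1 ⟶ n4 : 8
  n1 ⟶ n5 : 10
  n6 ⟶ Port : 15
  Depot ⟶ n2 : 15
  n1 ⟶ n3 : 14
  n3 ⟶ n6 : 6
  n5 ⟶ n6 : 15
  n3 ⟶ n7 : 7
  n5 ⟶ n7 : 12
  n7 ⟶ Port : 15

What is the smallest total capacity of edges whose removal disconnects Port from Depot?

29

Augment Depot→n1→n3→n6→Port: bottleneck 6, flow now 6.
Augment Depot→n1→n3→n7→Port: bottleneck 7, flow now 13.
Augment Depot→n1→n4→n6→Port: bottleneck 1, flow now 14.
Augment Depot→n2→n4→n6→Port: bottleneck 6, flow now 20.
Augment Depot→n2→n4→n7→Port: bottleneck 2, flow now 22.
Augment Depot→n2→n5→n6→Port: bottleneck 2, flow now 24.
Augment Depot→n2→n5→n7→Port: bottleneck 5, flow now 29.
No augmenting path remains; maximum flow = 29.
By max-flow min-cut, the minimum cut capacity equals the max flow.
In the residual graph, reachable from Depot: {Depot}.
Min-cut edges: Depot→n1 (14), Depot→n2 (15); capacity 14 + 15 = 29.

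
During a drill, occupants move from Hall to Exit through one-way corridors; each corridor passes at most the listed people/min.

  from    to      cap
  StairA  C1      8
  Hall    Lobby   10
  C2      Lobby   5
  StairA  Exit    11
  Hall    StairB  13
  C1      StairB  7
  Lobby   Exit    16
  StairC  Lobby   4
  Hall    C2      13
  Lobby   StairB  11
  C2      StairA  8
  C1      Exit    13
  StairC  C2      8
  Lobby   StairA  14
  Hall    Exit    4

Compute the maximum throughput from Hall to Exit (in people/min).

27

Augment Hall→Exit: bottleneck 4, flow now 4.
Augment Hall→Lobby→Exit: bottleneck 10, flow now 14.
Augment Hall→C2→Lobby→Exit: bottleneck 5, flow now 19.
Augment Hall→C2→StairA→Exit: bottleneck 8, flow now 27.
No augmenting path remains; maximum flow = 27.
In the residual graph, reachable from Hall: {Hall, StairB}.
Min-cut edges: Hall→C2 (13), Hall→Lobby (10), Hall→Exit (4); capacity 13 + 10 + 4 = 27.
This cut is saturated, so no flow can exceed 27.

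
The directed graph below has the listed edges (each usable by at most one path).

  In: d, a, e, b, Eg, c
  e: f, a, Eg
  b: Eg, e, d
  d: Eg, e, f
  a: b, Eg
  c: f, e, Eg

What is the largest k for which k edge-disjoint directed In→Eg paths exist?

6

Assign every edge capacity 1; by Menger, the answer equals the max flow.
Path In→Eg (+1); total 1.
Path In→a→Eg (+1); total 2.
Path In→b→Eg (+1); total 3.
Path In→c→Eg (+1); total 4.
Path In→d→Eg (+1); total 5.
Path In→e→Eg (+1); total 6.
No residual In→Eg path; max flow = 6.
Certifying cut of size 6: {In→Eg, In→a, In→b, In→c, In→d, In→e}.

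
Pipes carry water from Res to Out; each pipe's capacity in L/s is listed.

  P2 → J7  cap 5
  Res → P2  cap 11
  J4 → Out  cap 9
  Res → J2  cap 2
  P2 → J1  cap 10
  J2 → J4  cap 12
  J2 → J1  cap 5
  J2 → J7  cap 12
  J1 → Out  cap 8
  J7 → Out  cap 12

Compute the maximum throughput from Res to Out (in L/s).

Augment Res→P2→J1→Out: bottleneck 8, flow now 8.
Augment Res→P2→J7→Out: bottleneck 3, flow now 11.
Augment Res→J2→J7→Out: bottleneck 2, flow now 13.
No augmenting path remains; maximum flow = 13.
In the residual graph, reachable from Res: {Res}.
Min-cut edges: Res→P2 (11), Res→J2 (2); capacity 11 + 2 = 13.
This cut is saturated, so no flow can exceed 13.

13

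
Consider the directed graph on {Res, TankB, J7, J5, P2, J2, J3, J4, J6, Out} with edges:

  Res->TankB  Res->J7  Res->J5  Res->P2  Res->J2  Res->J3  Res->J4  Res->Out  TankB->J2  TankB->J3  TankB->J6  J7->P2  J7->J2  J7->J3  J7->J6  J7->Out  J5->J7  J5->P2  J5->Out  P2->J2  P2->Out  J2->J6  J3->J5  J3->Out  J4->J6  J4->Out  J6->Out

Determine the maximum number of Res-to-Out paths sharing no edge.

7

Assign every edge capacity 1; by Menger, the answer equals the max flow.
Path Res→Out (+1); total 1.
Path Res→J7→Out (+1); total 2.
Path Res→J5→Out (+1); total 3.
Path Res→P2→Out (+1); total 4.
Path Res→J3→Out (+1); total 5.
Path Res→J4→Out (+1); total 6.
Path Res→TankB→J6→Out (+1); total 7.
No residual Res→Out path; max flow = 7.
Certifying cut of size 7: {J3→Out, J5→Out, J6→Out, J7→Out, P2→Out, Res→J4, Res→Out}.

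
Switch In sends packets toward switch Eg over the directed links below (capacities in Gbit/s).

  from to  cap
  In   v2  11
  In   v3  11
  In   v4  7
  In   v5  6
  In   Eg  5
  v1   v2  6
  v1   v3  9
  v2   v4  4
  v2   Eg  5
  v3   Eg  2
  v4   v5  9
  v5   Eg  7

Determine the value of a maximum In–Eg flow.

19

Augment In→Eg: bottleneck 5, flow now 5.
Augment In→v2→Eg: bottleneck 5, flow now 10.
Augment In→v3→Eg: bottleneck 2, flow now 12.
Augment In→v5→Eg: bottleneck 6, flow now 18.
Augment In→v4→v5→Eg: bottleneck 1, flow now 19.
No augmenting path remains; maximum flow = 19.
In the residual graph, reachable from In: {In, v2, v3, v4, v5}.
Min-cut edges: In→Eg (5), v2→Eg (5), v3→Eg (2), v5→Eg (7); capacity 5 + 5 + 2 + 7 = 19.
This cut is saturated, so no flow can exceed 19.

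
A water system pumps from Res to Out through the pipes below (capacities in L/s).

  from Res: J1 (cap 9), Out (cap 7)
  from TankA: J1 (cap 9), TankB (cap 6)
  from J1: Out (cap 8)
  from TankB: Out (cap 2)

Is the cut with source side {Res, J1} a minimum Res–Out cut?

Yes — it is a minimum cut (capacity 15).

Given cut capacity: 7 + 8 = 15.
Augment Res→Out: bottleneck 7, flow now 7.
Augment Res→J1→Out: bottleneck 8, flow now 15.
No augmenting path remains; maximum flow = 15.
Cut capacity 15 equals the max flow, so it is a minimum cut.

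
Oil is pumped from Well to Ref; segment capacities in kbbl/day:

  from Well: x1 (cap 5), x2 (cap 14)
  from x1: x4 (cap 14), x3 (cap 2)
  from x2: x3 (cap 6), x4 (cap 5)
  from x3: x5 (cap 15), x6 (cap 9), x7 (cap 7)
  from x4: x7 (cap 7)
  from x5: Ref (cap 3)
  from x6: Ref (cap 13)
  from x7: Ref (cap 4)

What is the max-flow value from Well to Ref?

Augment Well→x1→x3→x5→Ref: bottleneck 2, flow now 2.
Augment Well→x1→x4→x7→Ref: bottleneck 3, flow now 5.
Augment Well→x2→x3→x5→Ref: bottleneck 1, flow now 6.
Augment Well→x2→x3→x6→Ref: bottleneck 5, flow now 11.
Augment Well→x2→x4→x7→Ref: bottleneck 1, flow now 12.
No augmenting path remains; maximum flow = 12.
In the residual graph, reachable from Well: {Well, x1, x2, x4, x7}.
Min-cut edges: x1→x3 (2), x2→x3 (6), x7→Ref (4); capacity 2 + 6 + 4 = 12.
This cut is saturated, so no flow can exceed 12.

12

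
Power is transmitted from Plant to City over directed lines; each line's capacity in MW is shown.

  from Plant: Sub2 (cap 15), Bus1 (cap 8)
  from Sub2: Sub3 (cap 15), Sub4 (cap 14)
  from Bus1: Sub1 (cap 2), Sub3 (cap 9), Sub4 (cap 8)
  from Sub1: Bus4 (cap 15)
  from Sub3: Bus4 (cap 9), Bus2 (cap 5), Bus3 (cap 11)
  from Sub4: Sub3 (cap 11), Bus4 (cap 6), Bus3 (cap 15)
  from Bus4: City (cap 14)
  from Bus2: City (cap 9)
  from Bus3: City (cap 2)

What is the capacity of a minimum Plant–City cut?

Augment Plant→Sub2→Sub3→Bus4→City: bottleneck 9, flow now 9.
Augment Plant→Sub2→Sub3→Bus2→City: bottleneck 5, flow now 14.
Augment Plant→Sub2→Sub3→Bus3→City: bottleneck 1, flow now 15.
Augment Plant→Bus1→Sub1→Bus4→City: bottleneck 2, flow now 17.
Augment Plant→Bus1→Sub3→Bus3→City: bottleneck 1, flow now 18.
Augment Plant→Bus1→Sub4→Bus4→City: bottleneck 3, flow now 21.
No augmenting path remains; maximum flow = 21.
By max-flow min-cut, the minimum cut capacity equals the max flow.
In the residual graph, reachable from Plant: {Plant, Sub2, Bus1, Sub1, Sub3, Sub4, Bus4, Bus3}.
Min-cut edges: Sub3→Bus2 (5), Bus4→City (14), Bus3→City (2); capacity 5 + 14 + 2 = 21.

21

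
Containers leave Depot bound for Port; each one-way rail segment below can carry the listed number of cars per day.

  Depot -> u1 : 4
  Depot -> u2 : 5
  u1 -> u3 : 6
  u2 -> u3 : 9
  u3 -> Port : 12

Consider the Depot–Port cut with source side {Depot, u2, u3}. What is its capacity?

Edges leaving {Depot, u2, u3}: Depot→u1 (4), u3→Port (12).
Cut capacity = 4 + 12 = 16.

16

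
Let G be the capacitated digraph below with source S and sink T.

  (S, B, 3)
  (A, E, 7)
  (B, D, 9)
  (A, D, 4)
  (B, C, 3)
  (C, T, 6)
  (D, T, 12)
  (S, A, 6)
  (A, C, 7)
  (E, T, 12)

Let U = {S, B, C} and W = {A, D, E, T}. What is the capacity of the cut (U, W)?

Edges leaving {S, B, C}: S→A (6), B→D (9), C→T (6).
Cut capacity = 6 + 9 + 6 = 21.

21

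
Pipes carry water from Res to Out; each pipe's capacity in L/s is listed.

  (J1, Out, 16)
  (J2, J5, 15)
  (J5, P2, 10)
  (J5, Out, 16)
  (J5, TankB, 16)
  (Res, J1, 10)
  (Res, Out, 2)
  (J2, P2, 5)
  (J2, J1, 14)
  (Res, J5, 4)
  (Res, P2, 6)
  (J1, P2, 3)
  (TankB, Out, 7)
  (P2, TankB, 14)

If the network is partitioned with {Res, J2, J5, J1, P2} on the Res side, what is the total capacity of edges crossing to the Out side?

Edges leaving {Res, J2, J5, J1, P2}: Res→Out (2), J5→TankB (16), J5→Out (16), J1→Out (16), P2→TankB (14).
Cut capacity = 2 + 16 + 16 + 16 + 14 = 64.

64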